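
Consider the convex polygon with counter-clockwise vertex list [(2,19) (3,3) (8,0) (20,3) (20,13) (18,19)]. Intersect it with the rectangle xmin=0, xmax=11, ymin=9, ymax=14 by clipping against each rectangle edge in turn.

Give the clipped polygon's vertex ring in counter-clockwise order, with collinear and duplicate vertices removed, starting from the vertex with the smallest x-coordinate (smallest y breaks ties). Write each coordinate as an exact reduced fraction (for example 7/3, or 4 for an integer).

1. After x ≥ 0: [(2,19) (3,3) (8,0) (20,3) (20,13) (18,19)]
2. After x ≤ 11: [(11,19) (2,19) (3,3) (8,0) (11,3/4)]
3. After y ≥ 9: [(11,9) (11,19) (2,19) (21/8,9)]
4. After y ≤ 14: [(11,9) (11,14) (37/16,14) (21/8,9)]
5. Canonical ring: [(37/16,14) (21/8,9) (11,9) (11,14)]

Clipped polygon: [(37/16,14) (21/8,9) (11,9) (11,14)]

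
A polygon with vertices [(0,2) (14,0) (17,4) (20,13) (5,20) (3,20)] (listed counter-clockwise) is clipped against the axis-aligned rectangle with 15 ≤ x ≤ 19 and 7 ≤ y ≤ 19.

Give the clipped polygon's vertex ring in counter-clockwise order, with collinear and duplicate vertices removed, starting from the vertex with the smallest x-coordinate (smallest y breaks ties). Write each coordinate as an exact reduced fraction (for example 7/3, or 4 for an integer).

1. After x ≥ 15: [(15,4/3) (17,4) (20,13) (15,46/3)]
2. After x ≤ 19: [(15,4/3) (17,4) (19,10) (19,202/15) (15,46/3)]
3. After y ≥ 7: [(15,7) (18,7) (19,10) (19,202/15) (15,46/3)]
4. After y ≤ 19: [(15,7) (18,7) (19,10) (19,202/15) (15,46/3)]
5. Canonical ring: [(15,7) (18,7) (19,10) (19,202/15) (15,46/3)]

Clipped polygon: [(15,7) (18,7) (19,10) (19,202/15) (15,46/3)]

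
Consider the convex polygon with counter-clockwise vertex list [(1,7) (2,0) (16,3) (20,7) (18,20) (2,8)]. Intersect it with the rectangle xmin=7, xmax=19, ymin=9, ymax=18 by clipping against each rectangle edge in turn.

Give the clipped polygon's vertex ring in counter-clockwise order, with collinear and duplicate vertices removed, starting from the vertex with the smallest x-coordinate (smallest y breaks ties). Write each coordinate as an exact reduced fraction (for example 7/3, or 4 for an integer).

Clipped polygon: [(7,9) (19,9) (19,27/2) (238/13,18) (46/3,18) (7,47/4)]

1. After x ≥ 7: [(7,15/14) (16,3) (20,7) (18,20) (7,47/4)]
2. After x ≤ 19: [(7,15/14) (16,3) (19,6) (19,27/2) (18,20) (7,47/4)]
3. After y ≥ 9: [(7,9) (19,9) (19,27/2) (18,20) (7,47/4)]
4. After y ≤ 18: [(7,9) (19,9) (19,27/2) (238/13,18) (46/3,18) (7,47/4)]
5. Canonical ring: [(7,9) (19,9) (19,27/2) (238/13,18) (46/3,18) (7,47/4)]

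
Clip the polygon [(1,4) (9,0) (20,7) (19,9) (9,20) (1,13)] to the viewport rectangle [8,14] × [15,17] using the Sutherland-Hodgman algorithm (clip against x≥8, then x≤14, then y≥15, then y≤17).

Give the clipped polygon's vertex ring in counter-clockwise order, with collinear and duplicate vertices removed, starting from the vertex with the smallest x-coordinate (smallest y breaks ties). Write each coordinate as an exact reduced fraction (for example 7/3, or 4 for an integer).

Clipped polygon: [(8,15) (149/11,15) (129/11,17) (8,17)]

1. After x ≥ 8: [(8,1/2) (9,0) (20,7) (19,9) (9,20) (8,153/8)]
2. After x ≤ 14: [(8,1/2) (9,0) (14,35/11) (14,29/2) (9,20) (8,153/8)]
3. After y ≥ 15: [(8,15) (149/11,15) (9,20) (8,153/8)]
4. After y ≤ 17: [(8,17) (8,15) (149/11,15) (129/11,17)]
5. Canonical ring: [(8,15) (149/11,15) (129/11,17) (8,17)]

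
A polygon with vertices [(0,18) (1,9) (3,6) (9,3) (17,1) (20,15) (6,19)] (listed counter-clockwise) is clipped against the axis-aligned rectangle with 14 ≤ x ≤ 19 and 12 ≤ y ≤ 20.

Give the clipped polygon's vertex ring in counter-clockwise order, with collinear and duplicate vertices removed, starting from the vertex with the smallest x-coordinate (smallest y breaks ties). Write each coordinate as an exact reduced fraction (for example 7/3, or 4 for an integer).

1. After x ≥ 14: [(14,7/4) (17,1) (20,15) (14,117/7)]
2. After x ≤ 19: [(14,7/4) (17,1) (19,31/3) (19,107/7) (14,117/7)]
3. After y ≥ 12: [(14,12) (19,12) (19,107/7) (14,117/7)]
4. After y ≤ 20: [(14,12) (19,12) (19,107/7) (14,117/7)]
5. Canonical ring: [(14,12) (19,12) (19,107/7) (14,117/7)]

Clipped polygon: [(14,12) (19,12) (19,107/7) (14,117/7)]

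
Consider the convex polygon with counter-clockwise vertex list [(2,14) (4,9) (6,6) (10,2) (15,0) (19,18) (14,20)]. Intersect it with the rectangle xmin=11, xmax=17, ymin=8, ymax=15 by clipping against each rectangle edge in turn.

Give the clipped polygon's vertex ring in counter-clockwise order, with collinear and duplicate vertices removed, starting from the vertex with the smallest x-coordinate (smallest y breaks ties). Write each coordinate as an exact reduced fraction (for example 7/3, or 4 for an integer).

1. After x ≥ 11: [(11,37/2) (11,8/5) (15,0) (19,18) (14,20)]
2. After x ≤ 17: [(11,37/2) (11,8/5) (15,0) (17,9) (17,94/5) (14,20)]
3. After y ≥ 8: [(11,37/2) (11,8) (151/9,8) (17,9) (17,94/5) (14,20)]
4. After y ≤ 15: [(11,15) (11,8) (151/9,8) (17,9) (17,15)]
5. Canonical ring: [(11,8) (151/9,8) (17,9) (17,15) (11,15)]

Clipped polygon: [(11,8) (151/9,8) (17,9) (17,15) (11,15)]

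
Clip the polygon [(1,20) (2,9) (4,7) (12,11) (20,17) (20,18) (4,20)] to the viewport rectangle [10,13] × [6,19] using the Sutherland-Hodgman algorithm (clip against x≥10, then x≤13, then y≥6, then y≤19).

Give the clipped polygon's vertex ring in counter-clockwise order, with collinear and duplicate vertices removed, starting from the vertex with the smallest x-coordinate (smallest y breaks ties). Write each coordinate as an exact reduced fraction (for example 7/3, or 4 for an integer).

1. After x ≥ 10: [(10,10) (12,11) (20,17) (20,18) (10,77/4)]
2. After x ≤ 13: [(10,10) (12,11) (13,47/4) (13,151/8) (10,77/4)]
3. After y ≥ 6: [(10,10) (12,11) (13,47/4) (13,151/8) (10,77/4)]
4. After y ≤ 19: [(10,19) (10,10) (12,11) (13,47/4) (13,151/8) (12,19)]
5. Canonical ring: [(10,10) (12,11) (13,47/4) (13,151/8) (12,19) (10,19)]

Clipped polygon: [(10,10) (12,11) (13,47/4) (13,151/8) (12,19) (10,19)]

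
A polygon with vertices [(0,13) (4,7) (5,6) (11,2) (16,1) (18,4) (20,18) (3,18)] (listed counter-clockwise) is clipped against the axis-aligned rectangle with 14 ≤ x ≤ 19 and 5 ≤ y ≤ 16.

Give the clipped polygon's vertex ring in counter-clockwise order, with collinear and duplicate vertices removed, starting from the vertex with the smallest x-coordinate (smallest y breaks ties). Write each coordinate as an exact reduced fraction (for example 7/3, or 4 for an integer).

Clipped polygon: [(14,5) (127/7,5) (19,11) (19,16) (14,16)]

1. After x ≥ 14: [(14,7/5) (16,1) (18,4) (20,18) (14,18)]
2. After x ≤ 19: [(14,7/5) (16,1) (18,4) (19,11) (19,18) (14,18)]
3. After y ≥ 5: [(14,5) (127/7,5) (19,11) (19,18) (14,18)]
4. After y ≤ 16: [(14,16) (14,5) (127/7,5) (19,11) (19,16)]
5. Canonical ring: [(14,5) (127/7,5) (19,11) (19,16) (14,16)]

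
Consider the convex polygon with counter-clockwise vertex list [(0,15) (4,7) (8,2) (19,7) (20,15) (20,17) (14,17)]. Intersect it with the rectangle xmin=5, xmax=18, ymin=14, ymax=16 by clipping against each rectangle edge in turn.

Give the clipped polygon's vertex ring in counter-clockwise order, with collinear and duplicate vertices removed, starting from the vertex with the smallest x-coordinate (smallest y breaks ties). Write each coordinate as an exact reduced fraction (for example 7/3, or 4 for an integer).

1. After x ≥ 5: [(5,110/7) (5,23/4) (8,2) (19,7) (20,15) (20,17) (14,17)]
2. After x ≤ 18: [(5,110/7) (5,23/4) (8,2) (18,72/11) (18,17) (14,17)]
3. After y ≥ 14: [(5,110/7) (5,14) (18,14) (18,17) (14,17)]
4. After y ≤ 16: [(7,16) (5,110/7) (5,14) (18,14) (18,16)]
5. Canonical ring: [(5,14) (18,14) (18,16) (7,16) (5,110/7)]

Clipped polygon: [(5,14) (18,14) (18,16) (7,16) (5,110/7)]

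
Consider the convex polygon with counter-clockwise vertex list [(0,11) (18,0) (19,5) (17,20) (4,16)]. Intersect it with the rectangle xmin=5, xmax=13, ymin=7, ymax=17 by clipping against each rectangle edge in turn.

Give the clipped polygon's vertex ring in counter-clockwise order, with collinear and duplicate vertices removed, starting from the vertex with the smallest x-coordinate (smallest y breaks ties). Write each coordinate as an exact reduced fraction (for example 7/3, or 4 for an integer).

1. After x ≥ 5: [(5,143/18) (18,0) (19,5) (17,20) (5,212/13)]
2. After x ≤ 13: [(5,143/18) (13,55/18) (13,244/13) (5,212/13)]
3. After y ≥ 7: [(5,143/18) (72/11,7) (13,7) (13,244/13) (5,212/13)]
4. After y ≤ 17: [(5,143/18) (72/11,7) (13,7) (13,17) (29/4,17) (5,212/13)]
5. Canonical ring: [(5,143/18) (72/11,7) (13,7) (13,17) (29/4,17) (5,212/13)]

Clipped polygon: [(5,143/18) (72/11,7) (13,7) (13,17) (29/4,17) (5,212/13)]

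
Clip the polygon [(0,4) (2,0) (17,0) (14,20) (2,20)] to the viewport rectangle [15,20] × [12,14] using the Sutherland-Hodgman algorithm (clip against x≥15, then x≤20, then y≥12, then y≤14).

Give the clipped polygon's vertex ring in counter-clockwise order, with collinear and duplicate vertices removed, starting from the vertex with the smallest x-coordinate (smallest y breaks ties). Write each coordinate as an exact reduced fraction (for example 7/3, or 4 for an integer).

1. After x ≥ 15: [(15,0) (17,0) (15,40/3)]
2. After x ≤ 20: [(15,0) (17,0) (15,40/3)]
3. After y ≥ 12: [(15,12) (76/5,12) (15,40/3)]
4. After y ≤ 14: [(15,12) (76/5,12) (15,40/3)]
5. Canonical ring: [(15,12) (76/5,12) (15,40/3)]

Clipped polygon: [(15,12) (76/5,12) (15,40/3)]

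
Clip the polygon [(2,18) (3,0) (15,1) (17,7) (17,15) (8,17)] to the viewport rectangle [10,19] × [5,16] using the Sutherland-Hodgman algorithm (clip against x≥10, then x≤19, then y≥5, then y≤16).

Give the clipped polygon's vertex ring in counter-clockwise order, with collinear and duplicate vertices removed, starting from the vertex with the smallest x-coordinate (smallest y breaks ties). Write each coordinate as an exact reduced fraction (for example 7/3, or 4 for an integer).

Clipped polygon: [(10,5) (49/3,5) (17,7) (17,15) (25/2,16) (10,16)]

1. After x ≥ 10: [(10,7/12) (15,1) (17,7) (17,15) (10,149/9)]
2. After x ≤ 19: [(10,7/12) (15,1) (17,7) (17,15) (10,149/9)]
3. After y ≥ 5: [(10,5) (49/3,5) (17,7) (17,15) (10,149/9)]
4. After y ≤ 16: [(10,16) (10,5) (49/3,5) (17,7) (17,15) (25/2,16)]
5. Canonical ring: [(10,5) (49/3,5) (17,7) (17,15) (25/2,16) (10,16)]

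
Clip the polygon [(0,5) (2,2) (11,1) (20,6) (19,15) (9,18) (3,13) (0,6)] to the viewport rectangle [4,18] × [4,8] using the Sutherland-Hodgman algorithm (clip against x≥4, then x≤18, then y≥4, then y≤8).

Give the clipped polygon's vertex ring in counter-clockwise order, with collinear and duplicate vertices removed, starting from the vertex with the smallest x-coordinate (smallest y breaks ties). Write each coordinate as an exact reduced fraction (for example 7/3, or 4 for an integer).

Clipped polygon: [(4,4) (82/5,4) (18,44/9) (18,8) (4,8)]

1. After x ≥ 4: [(4,16/9) (11,1) (20,6) (19,15) (9,18) (4,83/6)]
2. After x ≤ 18: [(4,16/9) (11,1) (18,44/9) (18,153/10) (9,18) (4,83/6)]
3. After y ≥ 4: [(4,4) (82/5,4) (18,44/9) (18,153/10) (9,18) (4,83/6)]
4. After y ≤ 8: [(4,8) (4,4) (82/5,4) (18,44/9) (18,8)]
5. Canonical ring: [(4,4) (82/5,4) (18,44/9) (18,8) (4,8)]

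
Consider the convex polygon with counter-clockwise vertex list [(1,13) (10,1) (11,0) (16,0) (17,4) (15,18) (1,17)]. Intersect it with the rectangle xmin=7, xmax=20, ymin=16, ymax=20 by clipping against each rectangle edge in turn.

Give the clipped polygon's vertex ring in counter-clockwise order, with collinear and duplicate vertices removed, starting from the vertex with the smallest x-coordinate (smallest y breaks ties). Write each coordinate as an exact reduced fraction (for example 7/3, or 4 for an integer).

Clipped polygon: [(7,16) (107/7,16) (15,18) (7,122/7)]

1. After x ≥ 7: [(7,5) (10,1) (11,0) (16,0) (17,4) (15,18) (7,122/7)]
2. After x ≤ 20: [(7,5) (10,1) (11,0) (16,0) (17,4) (15,18) (7,122/7)]
3. After y ≥ 16: [(7,16) (107/7,16) (15,18) (7,122/7)]
4. After y ≤ 20: [(7,16) (107/7,16) (15,18) (7,122/7)]
5. Canonical ring: [(7,16) (107/7,16) (15,18) (7,122/7)]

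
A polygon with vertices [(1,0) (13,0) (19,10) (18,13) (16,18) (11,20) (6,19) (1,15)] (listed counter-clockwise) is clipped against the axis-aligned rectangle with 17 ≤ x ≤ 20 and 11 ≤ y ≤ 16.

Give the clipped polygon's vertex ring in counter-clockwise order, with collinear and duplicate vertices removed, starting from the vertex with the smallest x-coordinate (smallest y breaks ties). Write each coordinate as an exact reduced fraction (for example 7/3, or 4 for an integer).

1. After x ≥ 17: [(17,20/3) (19,10) (18,13) (17,31/2)]
2. After x ≤ 20: [(17,20/3) (19,10) (18,13) (17,31/2)]
3. After y ≥ 11: [(17,11) (56/3,11) (18,13) (17,31/2)]
4. After y ≤ 16: [(17,11) (56/3,11) (18,13) (17,31/2)]
5. Canonical ring: [(17,11) (56/3,11) (18,13) (17,31/2)]

Clipped polygon: [(17,11) (56/3,11) (18,13) (17,31/2)]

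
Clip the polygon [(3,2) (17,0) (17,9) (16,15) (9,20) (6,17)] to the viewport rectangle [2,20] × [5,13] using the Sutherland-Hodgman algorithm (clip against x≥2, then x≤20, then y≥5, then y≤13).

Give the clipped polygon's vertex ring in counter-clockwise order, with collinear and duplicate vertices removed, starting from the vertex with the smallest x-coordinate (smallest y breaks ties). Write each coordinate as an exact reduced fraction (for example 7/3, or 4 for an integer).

Clipped polygon: [(18/5,5) (17,5) (17,9) (49/3,13) (26/5,13)]

1. After x ≥ 2: [(3,2) (17,0) (17,9) (16,15) (9,20) (6,17)]
2. After x ≤ 20: [(3,2) (17,0) (17,9) (16,15) (9,20) (6,17)]
3. After y ≥ 5: [(18/5,5) (17,5) (17,9) (16,15) (9,20) (6,17)]
4. After y ≤ 13: [(26/5,13) (18/5,5) (17,5) (17,9) (49/3,13)]
5. Canonical ring: [(18/5,5) (17,5) (17,9) (49/3,13) (26/5,13)]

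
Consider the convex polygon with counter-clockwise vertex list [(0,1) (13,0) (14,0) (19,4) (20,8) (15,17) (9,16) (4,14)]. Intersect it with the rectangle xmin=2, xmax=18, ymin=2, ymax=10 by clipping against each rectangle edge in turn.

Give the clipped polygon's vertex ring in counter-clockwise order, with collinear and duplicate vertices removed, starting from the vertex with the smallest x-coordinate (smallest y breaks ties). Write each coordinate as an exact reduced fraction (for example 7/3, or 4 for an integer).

1. After x ≥ 2: [(2,15/2) (2,11/13) (13,0) (14,0) (19,4) (20,8) (15,17) (9,16) (4,14)]
2. After x ≤ 18: [(2,15/2) (2,11/13) (13,0) (14,0) (18,16/5) (18,58/5) (15,17) (9,16) (4,14)]
3. After y ≥ 2: [(2,15/2) (2,2) (33/2,2) (18,16/5) (18,58/5) (15,17) (9,16) (4,14)]
4. After y ≤ 10: [(36/13,10) (2,15/2) (2,2) (33/2,2) (18,16/5) (18,10)]
5. Canonical ring: [(2,2) (33/2,2) (18,16/5) (18,10) (36/13,10) (2,15/2)]

Clipped polygon: [(2,2) (33/2,2) (18,16/5) (18,10) (36/13,10) (2,15/2)]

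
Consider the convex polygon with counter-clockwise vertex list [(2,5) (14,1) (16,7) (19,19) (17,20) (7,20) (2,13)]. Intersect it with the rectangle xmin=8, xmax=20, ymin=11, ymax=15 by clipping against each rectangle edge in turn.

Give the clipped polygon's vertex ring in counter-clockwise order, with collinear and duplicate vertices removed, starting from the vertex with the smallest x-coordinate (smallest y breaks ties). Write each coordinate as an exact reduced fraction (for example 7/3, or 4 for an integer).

Clipped polygon: [(8,11) (17,11) (18,15) (8,15)]

1. After x ≥ 8: [(8,3) (14,1) (16,7) (19,19) (17,20) (8,20)]
2. After x ≤ 20: [(8,3) (14,1) (16,7) (19,19) (17,20) (8,20)]
3. After y ≥ 11: [(8,11) (17,11) (19,19) (17,20) (8,20)]
4. After y ≤ 15: [(8,15) (8,11) (17,11) (18,15)]
5. Canonical ring: [(8,11) (17,11) (18,15) (8,15)]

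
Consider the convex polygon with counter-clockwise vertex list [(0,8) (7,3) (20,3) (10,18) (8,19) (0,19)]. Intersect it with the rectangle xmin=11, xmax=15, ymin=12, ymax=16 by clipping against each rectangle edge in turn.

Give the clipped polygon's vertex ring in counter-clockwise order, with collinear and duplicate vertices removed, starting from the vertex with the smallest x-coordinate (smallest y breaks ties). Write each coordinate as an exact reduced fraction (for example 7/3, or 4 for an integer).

Clipped polygon: [(11,12) (14,12) (34/3,16) (11,16)]

1. After x ≥ 11: [(11,3) (20,3) (11,33/2)]
2. After x ≤ 15: [(11,3) (15,3) (15,21/2) (11,33/2)]
3. After y ≥ 12: [(11,12) (14,12) (11,33/2)]
4. After y ≤ 16: [(11,16) (11,12) (14,12) (34/3,16)]
5. Canonical ring: [(11,12) (14,12) (34/3,16) (11,16)]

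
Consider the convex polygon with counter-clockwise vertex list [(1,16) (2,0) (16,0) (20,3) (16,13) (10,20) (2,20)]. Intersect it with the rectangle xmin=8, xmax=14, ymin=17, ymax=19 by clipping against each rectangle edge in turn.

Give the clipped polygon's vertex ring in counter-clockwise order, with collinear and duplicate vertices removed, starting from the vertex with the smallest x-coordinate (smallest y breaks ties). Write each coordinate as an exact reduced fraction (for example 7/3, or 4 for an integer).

Clipped polygon: [(8,17) (88/7,17) (76/7,19) (8,19)]

1. After x ≥ 8: [(8,0) (16,0) (20,3) (16,13) (10,20) (8,20)]
2. After x ≤ 14: [(8,0) (14,0) (14,46/3) (10,20) (8,20)]
3. After y ≥ 17: [(8,17) (88/7,17) (10,20) (8,20)]
4. After y ≤ 19: [(8,19) (8,17) (88/7,17) (76/7,19)]
5. Canonical ring: [(8,17) (88/7,17) (76/7,19) (8,19)]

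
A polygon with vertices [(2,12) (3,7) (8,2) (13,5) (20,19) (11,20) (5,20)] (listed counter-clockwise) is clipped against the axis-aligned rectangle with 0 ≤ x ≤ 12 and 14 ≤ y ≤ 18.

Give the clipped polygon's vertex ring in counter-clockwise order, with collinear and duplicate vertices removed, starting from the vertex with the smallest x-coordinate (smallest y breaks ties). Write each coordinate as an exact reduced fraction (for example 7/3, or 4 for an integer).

Clipped polygon: [(11/4,14) (12,14) (12,18) (17/4,18)]

1. After x ≥ 0: [(2,12) (3,7) (8,2) (13,5) (20,19) (11,20) (5,20)]
2. After x ≤ 12: [(2,12) (3,7) (8,2) (12,22/5) (12,179/9) (11,20) (5,20)]
3. After y ≥ 14: [(11/4,14) (12,14) (12,179/9) (11,20) (5,20)]
4. After y ≤ 18: [(17/4,18) (11/4,14) (12,14) (12,18)]
5. Canonical ring: [(11/4,14) (12,14) (12,18) (17/4,18)]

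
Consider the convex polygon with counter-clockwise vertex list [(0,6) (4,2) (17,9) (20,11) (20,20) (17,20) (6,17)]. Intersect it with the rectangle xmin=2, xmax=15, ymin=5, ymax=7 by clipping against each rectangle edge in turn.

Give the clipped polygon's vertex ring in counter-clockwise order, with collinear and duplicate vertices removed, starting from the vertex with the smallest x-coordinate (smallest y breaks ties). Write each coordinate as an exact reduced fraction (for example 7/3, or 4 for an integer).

Clipped polygon: [(2,5) (67/7,5) (93/7,7) (2,7)]

1. After x ≥ 2: [(2,29/3) (2,4) (4,2) (17,9) (20,11) (20,20) (17,20) (6,17)]
2. After x ≤ 15: [(2,29/3) (2,4) (4,2) (15,103/13) (15,214/11) (6,17)]
3. After y ≥ 5: [(2,29/3) (2,5) (67/7,5) (15,103/13) (15,214/11) (6,17)]
4. After y ≤ 7: [(2,7) (2,5) (67/7,5) (93/7,7)]
5. Canonical ring: [(2,5) (67/7,5) (93/7,7) (2,7)]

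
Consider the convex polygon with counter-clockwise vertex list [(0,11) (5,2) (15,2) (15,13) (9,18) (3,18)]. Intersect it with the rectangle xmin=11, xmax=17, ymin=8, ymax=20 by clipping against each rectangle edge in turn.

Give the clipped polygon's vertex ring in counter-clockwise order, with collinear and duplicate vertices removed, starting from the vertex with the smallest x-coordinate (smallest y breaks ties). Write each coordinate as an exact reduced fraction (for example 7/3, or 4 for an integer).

1. After x ≥ 11: [(11,2) (15,2) (15,13) (11,49/3)]
2. After x ≤ 17: [(11,2) (15,2) (15,13) (11,49/3)]
3. After y ≥ 8: [(11,8) (15,8) (15,13) (11,49/3)]
4. After y ≤ 20: [(11,8) (15,8) (15,13) (11,49/3)]
5. Canonical ring: [(11,8) (15,8) (15,13) (11,49/3)]

Clipped polygon: [(11,8) (15,8) (15,13) (11,49/3)]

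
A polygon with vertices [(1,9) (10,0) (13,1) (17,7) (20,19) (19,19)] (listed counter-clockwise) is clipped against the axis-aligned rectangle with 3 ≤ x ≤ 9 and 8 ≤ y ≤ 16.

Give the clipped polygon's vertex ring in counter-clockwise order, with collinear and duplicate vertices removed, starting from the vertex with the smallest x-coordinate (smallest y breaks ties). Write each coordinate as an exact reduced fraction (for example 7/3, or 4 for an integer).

Clipped polygon: [(3,8) (9,8) (9,121/9) (3,91/9)]

1. After x ≥ 3: [(3,91/9) (3,7) (10,0) (13,1) (17,7) (20,19) (19,19)]
2. After x ≤ 9: [(9,121/9) (3,91/9) (3,7) (9,1)]
3. After y ≥ 8: [(9,8) (9,121/9) (3,91/9) (3,8)]
4. After y ≤ 16: [(9,8) (9,121/9) (3,91/9) (3,8)]
5. Canonical ring: [(3,8) (9,8) (9,121/9) (3,91/9)]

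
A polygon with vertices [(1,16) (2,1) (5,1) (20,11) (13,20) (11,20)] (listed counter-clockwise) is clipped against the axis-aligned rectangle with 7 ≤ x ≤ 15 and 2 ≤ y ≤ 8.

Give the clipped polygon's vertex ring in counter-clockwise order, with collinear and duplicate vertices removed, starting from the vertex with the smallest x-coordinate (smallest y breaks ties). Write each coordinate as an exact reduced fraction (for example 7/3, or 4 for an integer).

1. After x ≥ 7: [(7,92/5) (7,7/3) (20,11) (13,20) (11,20)]
2. After x ≤ 15: [(7,92/5) (7,7/3) (15,23/3) (15,122/7) (13,20) (11,20)]
3. After y ≥ 2: [(7,92/5) (7,7/3) (15,23/3) (15,122/7) (13,20) (11,20)]
4. After y ≤ 8: [(7,8) (7,7/3) (15,23/3) (15,8)]
5. Canonical ring: [(7,7/3) (15,23/3) (15,8) (7,8)]

Clipped polygon: [(7,7/3) (15,23/3) (15,8) (7,8)]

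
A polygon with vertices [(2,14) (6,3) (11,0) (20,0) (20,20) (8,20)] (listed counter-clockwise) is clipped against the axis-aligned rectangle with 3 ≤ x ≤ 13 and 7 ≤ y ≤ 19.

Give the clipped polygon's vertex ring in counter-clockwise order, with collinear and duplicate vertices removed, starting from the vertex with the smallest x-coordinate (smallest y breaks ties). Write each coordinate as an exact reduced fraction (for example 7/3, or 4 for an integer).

Clipped polygon: [(3,45/4) (50/11,7) (13,7) (13,19) (7,19) (3,15)]

1. After x ≥ 3: [(3,15) (3,45/4) (6,3) (11,0) (20,0) (20,20) (8,20)]
2. After x ≤ 13: [(3,15) (3,45/4) (6,3) (11,0) (13,0) (13,20) (8,20)]
3. After y ≥ 7: [(3,15) (3,45/4) (50/11,7) (13,7) (13,20) (8,20)]
4. After y ≤ 19: [(7,19) (3,15) (3,45/4) (50/11,7) (13,7) (13,19)]
5. Canonical ring: [(3,45/4) (50/11,7) (13,7) (13,19) (7,19) (3,15)]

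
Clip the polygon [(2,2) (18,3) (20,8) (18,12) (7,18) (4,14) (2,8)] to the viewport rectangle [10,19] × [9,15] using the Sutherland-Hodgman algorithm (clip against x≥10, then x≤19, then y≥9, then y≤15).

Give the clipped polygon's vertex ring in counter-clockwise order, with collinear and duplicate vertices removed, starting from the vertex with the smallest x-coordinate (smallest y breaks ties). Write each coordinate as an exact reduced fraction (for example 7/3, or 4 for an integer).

Clipped polygon: [(10,9) (19,9) (19,10) (18,12) (25/2,15) (10,15)]

1. After x ≥ 10: [(10,5/2) (18,3) (20,8) (18,12) (10,180/11)]
2. After x ≤ 19: [(10,5/2) (18,3) (19,11/2) (19,10) (18,12) (10,180/11)]
3. After y ≥ 9: [(10,9) (19,9) (19,10) (18,12) (10,180/11)]
4. After y ≤ 15: [(10,15) (10,9) (19,9) (19,10) (18,12) (25/2,15)]
5. Canonical ring: [(10,9) (19,9) (19,10) (18,12) (25/2,15) (10,15)]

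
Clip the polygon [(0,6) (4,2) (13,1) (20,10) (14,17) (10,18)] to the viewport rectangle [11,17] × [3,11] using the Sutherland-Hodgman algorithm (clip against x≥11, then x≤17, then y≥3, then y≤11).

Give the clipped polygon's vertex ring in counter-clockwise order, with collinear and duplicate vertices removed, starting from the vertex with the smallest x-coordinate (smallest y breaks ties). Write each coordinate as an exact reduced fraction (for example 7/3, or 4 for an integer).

1. After x ≥ 11: [(11,11/9) (13,1) (20,10) (14,17) (11,71/4)]
2. After x ≤ 17: [(11,11/9) (13,1) (17,43/7) (17,27/2) (14,17) (11,71/4)]
3. After y ≥ 3: [(11,3) (131/9,3) (17,43/7) (17,27/2) (14,17) (11,71/4)]
4. After y ≤ 11: [(11,11) (11,3) (131/9,3) (17,43/7) (17,11)]
5. Canonical ring: [(11,3) (131/9,3) (17,43/7) (17,11) (11,11)]

Clipped polygon: [(11,3) (131/9,3) (17,43/7) (17,11) (11,11)]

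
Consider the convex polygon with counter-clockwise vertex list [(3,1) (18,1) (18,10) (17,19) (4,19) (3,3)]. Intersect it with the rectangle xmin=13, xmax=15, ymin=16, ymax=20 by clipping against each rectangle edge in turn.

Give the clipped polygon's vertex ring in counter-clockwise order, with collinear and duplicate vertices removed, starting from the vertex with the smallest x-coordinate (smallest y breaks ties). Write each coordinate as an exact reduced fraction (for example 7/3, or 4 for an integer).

Clipped polygon: [(13,16) (15,16) (15,19) (13,19)]

1. After x ≥ 13: [(13,1) (18,1) (18,10) (17,19) (13,19)]
2. After x ≤ 15: [(13,1) (15,1) (15,19) (13,19)]
3. After y ≥ 16: [(13,16) (15,16) (15,19) (13,19)]
4. After y ≤ 20: [(13,16) (15,16) (15,19) (13,19)]
5. Canonical ring: [(13,16) (15,16) (15,19) (13,19)]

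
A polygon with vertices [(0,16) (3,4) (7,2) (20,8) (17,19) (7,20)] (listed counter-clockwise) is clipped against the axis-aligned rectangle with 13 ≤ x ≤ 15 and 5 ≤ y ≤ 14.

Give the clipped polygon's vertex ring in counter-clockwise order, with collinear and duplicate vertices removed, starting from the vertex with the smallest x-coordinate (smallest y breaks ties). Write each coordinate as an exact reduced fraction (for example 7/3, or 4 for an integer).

1. After x ≥ 13: [(13,62/13) (20,8) (17,19) (13,97/5)]
2. After x ≤ 15: [(13,62/13) (15,74/13) (15,96/5) (13,97/5)]
3. After y ≥ 5: [(13,5) (27/2,5) (15,74/13) (15,96/5) (13,97/5)]
4. After y ≤ 14: [(13,14) (13,5) (27/2,5) (15,74/13) (15,14)]
5. Canonical ring: [(13,5) (27/2,5) (15,74/13) (15,14) (13,14)]

Clipped polygon: [(13,5) (27/2,5) (15,74/13) (15,14) (13,14)]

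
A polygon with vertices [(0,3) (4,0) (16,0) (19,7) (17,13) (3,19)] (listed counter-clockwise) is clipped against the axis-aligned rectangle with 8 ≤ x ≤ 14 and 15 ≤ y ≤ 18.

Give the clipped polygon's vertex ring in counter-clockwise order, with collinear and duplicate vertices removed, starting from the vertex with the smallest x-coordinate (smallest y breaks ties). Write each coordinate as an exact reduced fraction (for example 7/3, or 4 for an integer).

Clipped polygon: [(8,15) (37/3,15) (8,118/7)]

1. After x ≥ 8: [(8,0) (16,0) (19,7) (17,13) (8,118/7)]
2. After x ≤ 14: [(8,0) (14,0) (14,100/7) (8,118/7)]
3. After y ≥ 15: [(8,15) (37/3,15) (8,118/7)]
4. After y ≤ 18: [(8,15) (37/3,15) (8,118/7)]
5. Canonical ring: [(8,15) (37/3,15) (8,118/7)]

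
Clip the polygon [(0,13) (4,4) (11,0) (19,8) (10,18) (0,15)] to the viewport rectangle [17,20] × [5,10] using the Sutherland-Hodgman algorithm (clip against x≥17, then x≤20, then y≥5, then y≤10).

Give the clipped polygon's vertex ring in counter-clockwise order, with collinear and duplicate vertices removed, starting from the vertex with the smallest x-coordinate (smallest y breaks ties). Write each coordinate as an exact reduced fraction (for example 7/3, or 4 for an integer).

1. After x ≥ 17: [(17,6) (19,8) (17,92/9)]
2. After x ≤ 20: [(17,6) (19,8) (17,92/9)]
3. After y ≥ 5: [(17,6) (19,8) (17,92/9)]
4. After y ≤ 10: [(17,10) (17,6) (19,8) (86/5,10)]
5. Canonical ring: [(17,6) (19,8) (86/5,10) (17,10)]

Clipped polygon: [(17,6) (19,8) (86/5,10) (17,10)]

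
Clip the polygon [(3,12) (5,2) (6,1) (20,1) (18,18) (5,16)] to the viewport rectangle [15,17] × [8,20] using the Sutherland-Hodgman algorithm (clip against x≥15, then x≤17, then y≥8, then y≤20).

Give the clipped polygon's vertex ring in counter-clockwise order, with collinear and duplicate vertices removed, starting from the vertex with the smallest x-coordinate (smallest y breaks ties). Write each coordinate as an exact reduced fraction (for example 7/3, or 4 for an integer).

Clipped polygon: [(15,8) (17,8) (17,232/13) (15,228/13)]

1. After x ≥ 15: [(15,1) (20,1) (18,18) (15,228/13)]
2. After x ≤ 17: [(15,1) (17,1) (17,232/13) (15,228/13)]
3. After y ≥ 8: [(15,8) (17,8) (17,232/13) (15,228/13)]
4. After y ≤ 20: [(15,8) (17,8) (17,232/13) (15,228/13)]
5. Canonical ring: [(15,8) (17,8) (17,232/13) (15,228/13)]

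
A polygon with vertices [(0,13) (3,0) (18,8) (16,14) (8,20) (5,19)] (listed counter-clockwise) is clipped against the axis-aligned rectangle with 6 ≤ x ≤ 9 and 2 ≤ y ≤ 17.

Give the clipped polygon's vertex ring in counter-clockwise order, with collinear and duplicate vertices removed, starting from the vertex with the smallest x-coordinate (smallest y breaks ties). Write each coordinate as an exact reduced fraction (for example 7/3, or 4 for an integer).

1. After x ≥ 6: [(6,8/5) (18,8) (16,14) (8,20) (6,58/3)]
2. After x ≤ 9: [(6,8/5) (9,16/5) (9,77/4) (8,20) (6,58/3)]
3. After y ≥ 2: [(6,2) (27/4,2) (9,16/5) (9,77/4) (8,20) (6,58/3)]
4. After y ≤ 17: [(6,17) (6,2) (27/4,2) (9,16/5) (9,17)]
5. Canonical ring: [(6,2) (27/4,2) (9,16/5) (9,17) (6,17)]

Clipped polygon: [(6,2) (27/4,2) (9,16/5) (9,17) (6,17)]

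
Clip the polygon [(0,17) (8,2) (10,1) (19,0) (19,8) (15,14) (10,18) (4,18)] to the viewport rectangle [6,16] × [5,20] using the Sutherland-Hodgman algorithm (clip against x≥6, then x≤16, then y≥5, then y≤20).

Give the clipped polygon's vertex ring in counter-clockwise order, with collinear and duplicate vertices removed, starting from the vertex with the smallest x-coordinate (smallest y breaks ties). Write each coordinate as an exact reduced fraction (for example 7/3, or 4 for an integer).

1. After x ≥ 6: [(6,23/4) (8,2) (10,1) (19,0) (19,8) (15,14) (10,18) (6,18)]
2. After x ≤ 16: [(6,23/4) (8,2) (10,1) (16,1/3) (16,25/2) (15,14) (10,18) (6,18)]
3. After y ≥ 5: [(6,23/4) (32/5,5) (16,5) (16,25/2) (15,14) (10,18) (6,18)]
4. After y ≤ 20: [(6,23/4) (32/5,5) (16,5) (16,25/2) (15,14) (10,18) (6,18)]
5. Canonical ring: [(6,23/4) (32/5,5) (16,5) (16,25/2) (15,14) (10,18) (6,18)]

Clipped polygon: [(6,23/4) (32/5,5) (16,5) (16,25/2) (15,14) (10,18) (6,18)]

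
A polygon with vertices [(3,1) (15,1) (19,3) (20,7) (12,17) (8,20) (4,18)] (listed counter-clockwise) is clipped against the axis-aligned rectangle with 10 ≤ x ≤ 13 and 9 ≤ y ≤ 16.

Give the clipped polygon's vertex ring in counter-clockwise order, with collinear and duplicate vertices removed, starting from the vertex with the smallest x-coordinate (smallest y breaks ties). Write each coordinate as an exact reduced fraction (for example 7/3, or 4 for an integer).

Clipped polygon: [(10,9) (13,9) (13,63/4) (64/5,16) (10,16)]

1. After x ≥ 10: [(10,1) (15,1) (19,3) (20,7) (12,17) (10,37/2)]
2. After x ≤ 13: [(10,1) (13,1) (13,63/4) (12,17) (10,37/2)]
3. After y ≥ 9: [(10,9) (13,9) (13,63/4) (12,17) (10,37/2)]
4. After y ≤ 16: [(10,16) (10,9) (13,9) (13,63/4) (64/5,16)]
5. Canonical ring: [(10,9) (13,9) (13,63/4) (64/5,16) (10,16)]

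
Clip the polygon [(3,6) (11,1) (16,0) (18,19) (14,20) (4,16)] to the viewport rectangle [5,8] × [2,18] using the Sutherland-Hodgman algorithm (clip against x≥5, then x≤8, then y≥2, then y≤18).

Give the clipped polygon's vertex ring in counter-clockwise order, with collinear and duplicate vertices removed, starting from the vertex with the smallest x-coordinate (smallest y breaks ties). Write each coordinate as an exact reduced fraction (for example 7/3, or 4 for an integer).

Clipped polygon: [(5,19/4) (8,23/8) (8,88/5) (5,82/5)]

1. After x ≥ 5: [(5,19/4) (11,1) (16,0) (18,19) (14,20) (5,82/5)]
2. After x ≤ 8: [(5,19/4) (8,23/8) (8,88/5) (5,82/5)]
3. After y ≥ 2: [(5,19/4) (8,23/8) (8,88/5) (5,82/5)]
4. After y ≤ 18: [(5,19/4) (8,23/8) (8,88/5) (5,82/5)]
5. Canonical ring: [(5,19/4) (8,23/8) (8,88/5) (5,82/5)]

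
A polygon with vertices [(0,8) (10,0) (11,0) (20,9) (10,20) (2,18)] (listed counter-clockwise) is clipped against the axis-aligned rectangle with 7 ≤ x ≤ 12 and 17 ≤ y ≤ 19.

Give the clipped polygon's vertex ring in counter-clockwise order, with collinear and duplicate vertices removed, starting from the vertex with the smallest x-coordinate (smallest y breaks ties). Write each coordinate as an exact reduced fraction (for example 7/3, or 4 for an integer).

1. After x ≥ 7: [(7,12/5) (10,0) (11,0) (20,9) (10,20) (7,77/4)]
2. After x ≤ 12: [(7,12/5) (10,0) (11,0) (12,1) (12,89/5) (10,20) (7,77/4)]
3. After y ≥ 17: [(7,17) (12,17) (12,89/5) (10,20) (7,77/4)]
4. After y ≤ 19: [(7,19) (7,17) (12,17) (12,89/5) (120/11,19)]
5. Canonical ring: [(7,17) (12,17) (12,89/5) (120/11,19) (7,19)]

Clipped polygon: [(7,17) (12,17) (12,89/5) (120/11,19) (7,19)]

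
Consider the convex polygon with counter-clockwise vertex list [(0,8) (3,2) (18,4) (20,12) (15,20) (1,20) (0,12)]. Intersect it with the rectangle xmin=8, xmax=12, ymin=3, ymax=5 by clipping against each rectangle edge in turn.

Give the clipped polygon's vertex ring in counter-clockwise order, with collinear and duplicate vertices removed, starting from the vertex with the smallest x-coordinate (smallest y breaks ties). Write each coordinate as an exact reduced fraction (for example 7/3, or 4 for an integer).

Clipped polygon: [(8,3) (21/2,3) (12,16/5) (12,5) (8,5)]

1. After x ≥ 8: [(8,8/3) (18,4) (20,12) (15,20) (8,20)]
2. After x ≤ 12: [(8,8/3) (12,16/5) (12,20) (8,20)]
3. After y ≥ 3: [(8,3) (21/2,3) (12,16/5) (12,20) (8,20)]
4. After y ≤ 5: [(8,5) (8,3) (21/2,3) (12,16/5) (12,5)]
5. Canonical ring: [(8,3) (21/2,3) (12,16/5) (12,5) (8,5)]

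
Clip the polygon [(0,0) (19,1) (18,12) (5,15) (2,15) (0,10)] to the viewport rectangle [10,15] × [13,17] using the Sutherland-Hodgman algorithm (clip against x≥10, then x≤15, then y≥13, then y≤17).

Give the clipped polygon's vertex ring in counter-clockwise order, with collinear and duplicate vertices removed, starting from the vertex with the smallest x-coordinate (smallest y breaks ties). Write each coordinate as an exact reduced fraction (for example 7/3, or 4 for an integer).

Clipped polygon: [(10,13) (41/3,13) (10,180/13)]

1. After x ≥ 10: [(10,10/19) (19,1) (18,12) (10,180/13)]
2. After x ≤ 15: [(10,10/19) (15,15/19) (15,165/13) (10,180/13)]
3. After y ≥ 13: [(10,13) (41/3,13) (10,180/13)]
4. After y ≤ 17: [(10,13) (41/3,13) (10,180/13)]
5. Canonical ring: [(10,13) (41/3,13) (10,180/13)]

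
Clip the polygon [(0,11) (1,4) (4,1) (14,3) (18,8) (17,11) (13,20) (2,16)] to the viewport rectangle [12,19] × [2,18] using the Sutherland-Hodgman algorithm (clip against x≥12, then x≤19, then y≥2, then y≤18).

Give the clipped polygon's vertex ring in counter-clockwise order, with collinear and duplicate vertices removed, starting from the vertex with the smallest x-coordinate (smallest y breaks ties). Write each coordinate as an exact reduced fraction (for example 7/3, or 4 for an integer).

1. After x ≥ 12: [(12,13/5) (14,3) (18,8) (17,11) (13,20) (12,216/11)]
2. After x ≤ 19: [(12,13/5) (14,3) (18,8) (17,11) (13,20) (12,216/11)]
3. After y ≥ 2: [(12,13/5) (14,3) (18,8) (17,11) (13,20) (12,216/11)]
4. After y ≤ 18: [(12,18) (12,13/5) (14,3) (18,8) (17,11) (125/9,18)]
5. Canonical ring: [(12,13/5) (14,3) (18,8) (17,11) (125/9,18) (12,18)]

Clipped polygon: [(12,13/5) (14,3) (18,8) (17,11) (125/9,18) (12,18)]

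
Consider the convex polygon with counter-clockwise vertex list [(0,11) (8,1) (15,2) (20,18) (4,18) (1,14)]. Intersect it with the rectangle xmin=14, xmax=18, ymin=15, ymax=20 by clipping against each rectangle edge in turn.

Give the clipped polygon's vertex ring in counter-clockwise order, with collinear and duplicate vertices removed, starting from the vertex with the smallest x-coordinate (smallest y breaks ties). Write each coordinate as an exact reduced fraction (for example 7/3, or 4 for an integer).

1. After x ≥ 14: [(14,13/7) (15,2) (20,18) (14,18)]
2. After x ≤ 18: [(14,13/7) (15,2) (18,58/5) (18,18) (14,18)]
3. After y ≥ 15: [(14,15) (18,15) (18,18) (14,18)]
4. After y ≤ 20: [(14,15) (18,15) (18,18) (14,18)]
5. Canonical ring: [(14,15) (18,15) (18,18) (14,18)]

Clipped polygon: [(14,15) (18,15) (18,18) (14,18)]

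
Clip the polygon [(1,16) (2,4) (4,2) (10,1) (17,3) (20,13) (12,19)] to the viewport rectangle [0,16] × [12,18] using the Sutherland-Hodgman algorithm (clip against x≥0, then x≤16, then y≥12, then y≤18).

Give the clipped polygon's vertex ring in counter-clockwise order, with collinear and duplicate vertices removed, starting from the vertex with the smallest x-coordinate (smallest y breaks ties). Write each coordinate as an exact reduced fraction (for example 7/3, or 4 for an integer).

1. After x ≥ 0: [(1,16) (2,4) (4,2) (10,1) (17,3) (20,13) (12,19)]
2. After x ≤ 16: [(1,16) (2,4) (4,2) (10,1) (16,19/7) (16,16) (12,19)]
3. After y ≥ 12: [(1,16) (4/3,12) (16,12) (16,16) (12,19)]
4. After y ≤ 18: [(25/3,18) (1,16) (4/3,12) (16,12) (16,16) (40/3,18)]
5. Canonical ring: [(1,16) (4/3,12) (16,12) (16,16) (40/3,18) (25/3,18)]

Clipped polygon: [(1,16) (4/3,12) (16,12) (16,16) (40/3,18) (25/3,18)]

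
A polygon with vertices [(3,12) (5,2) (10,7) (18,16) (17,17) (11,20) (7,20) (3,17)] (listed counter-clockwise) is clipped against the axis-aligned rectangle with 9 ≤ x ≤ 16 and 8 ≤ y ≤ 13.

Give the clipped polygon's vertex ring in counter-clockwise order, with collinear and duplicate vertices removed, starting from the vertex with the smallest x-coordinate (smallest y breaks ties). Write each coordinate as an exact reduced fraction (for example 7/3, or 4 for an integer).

Clipped polygon: [(9,8) (98/9,8) (46/3,13) (9,13)]

1. After x ≥ 9: [(9,6) (10,7) (18,16) (17,17) (11,20) (9,20)]
2. After x ≤ 16: [(9,6) (10,7) (16,55/4) (16,35/2) (11,20) (9,20)]
3. After y ≥ 8: [(9,8) (98/9,8) (16,55/4) (16,35/2) (11,20) (9,20)]
4. After y ≤ 13: [(9,13) (9,8) (98/9,8) (46/3,13)]
5. Canonical ring: [(9,8) (98/9,8) (46/3,13) (9,13)]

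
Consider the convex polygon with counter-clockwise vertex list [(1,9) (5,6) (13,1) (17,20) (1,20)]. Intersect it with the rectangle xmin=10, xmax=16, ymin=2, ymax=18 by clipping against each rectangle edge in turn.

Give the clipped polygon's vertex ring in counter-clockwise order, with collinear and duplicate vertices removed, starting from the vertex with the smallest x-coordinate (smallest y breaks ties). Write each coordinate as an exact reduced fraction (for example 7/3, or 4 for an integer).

Clipped polygon: [(10,23/8) (57/5,2) (251/19,2) (16,61/4) (16,18) (10,18)]

1. After x ≥ 10: [(10,23/8) (13,1) (17,20) (10,20)]
2. After x ≤ 16: [(10,23/8) (13,1) (16,61/4) (16,20) (10,20)]
3. After y ≥ 2: [(10,23/8) (57/5,2) (251/19,2) (16,61/4) (16,20) (10,20)]
4. After y ≤ 18: [(10,18) (10,23/8) (57/5,2) (251/19,2) (16,61/4) (16,18)]
5. Canonical ring: [(10,23/8) (57/5,2) (251/19,2) (16,61/4) (16,18) (10,18)]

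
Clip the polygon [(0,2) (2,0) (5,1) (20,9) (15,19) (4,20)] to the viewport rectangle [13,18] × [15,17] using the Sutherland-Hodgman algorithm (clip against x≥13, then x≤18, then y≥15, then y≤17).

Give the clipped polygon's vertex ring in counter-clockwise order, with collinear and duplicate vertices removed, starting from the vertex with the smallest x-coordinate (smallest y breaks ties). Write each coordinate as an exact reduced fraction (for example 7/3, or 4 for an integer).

1. After x ≥ 13: [(13,79/15) (20,9) (15,19) (13,211/11)]
2. After x ≤ 18: [(13,79/15) (18,119/15) (18,13) (15,19) (13,211/11)]
3. After y ≥ 15: [(13,15) (17,15) (15,19) (13,211/11)]
4. After y ≤ 17: [(13,17) (13,15) (17,15) (16,17)]
5. Canonical ring: [(13,15) (17,15) (16,17) (13,17)]

Clipped polygon: [(13,15) (17,15) (16,17) (13,17)]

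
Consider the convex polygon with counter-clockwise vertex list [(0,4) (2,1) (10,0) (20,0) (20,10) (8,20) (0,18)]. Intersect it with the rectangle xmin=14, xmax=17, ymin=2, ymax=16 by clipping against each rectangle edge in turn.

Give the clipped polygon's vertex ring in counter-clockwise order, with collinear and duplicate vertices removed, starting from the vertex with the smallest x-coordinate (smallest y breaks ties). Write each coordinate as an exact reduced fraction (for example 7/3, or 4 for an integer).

1. After x ≥ 14: [(14,0) (20,0) (20,10) (14,15)]
2. After x ≤ 17: [(14,0) (17,0) (17,25/2) (14,15)]
3. After y ≥ 2: [(14,2) (17,2) (17,25/2) (14,15)]
4. After y ≤ 16: [(14,2) (17,2) (17,25/2) (14,15)]
5. Canonical ring: [(14,2) (17,2) (17,25/2) (14,15)]

Clipped polygon: [(14,2) (17,2) (17,25/2) (14,15)]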